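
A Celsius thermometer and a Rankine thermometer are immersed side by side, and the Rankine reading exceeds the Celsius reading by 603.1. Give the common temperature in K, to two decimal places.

Let x be the Celsius reading; then the Rankine reading is 1.8·x + 491.67.
(1.8·x + 491.67) - x = 603.1  ⇒  (0.8)·x = 111.43  ⇒  x = 139.2875°C.
In kelvin: 139.2875 + 273.15 = 412.44 K.

412.44 K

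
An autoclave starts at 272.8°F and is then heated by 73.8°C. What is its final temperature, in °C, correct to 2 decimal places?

Initial temperature in Celsius: (272.8 - 32) × 5/9 = 133.7778°C.
Final Celsius temperature: 133.7778 + 73.8000 = 207.5778°C.

207.58°C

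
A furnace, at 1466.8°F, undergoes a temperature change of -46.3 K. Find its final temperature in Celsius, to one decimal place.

750.8°C

Initial temperature in Celsius: (1466.8 - 32) × 5/9 = 797.1111°C.
The 46.3 K change is an interval; Kelvin and Celsius degrees are the same size, so ΔC = -46.3°C.
Final Celsius temperature: 797.1111 - 46.3000 = 750.8111°C.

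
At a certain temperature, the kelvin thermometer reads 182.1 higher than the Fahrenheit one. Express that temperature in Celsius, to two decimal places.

73.81°C

Let x be the Fahrenheit reading; then the kelvin reading is 5/9·x + 255.372.
(5/9·x + 255.372) - x = 182.1  ⇒  (-4/9)·x = -73.2722  ⇒  x = 164.8625°F.
In Celsius: (164.8625 - 32) × 5/9 = 73.81°C.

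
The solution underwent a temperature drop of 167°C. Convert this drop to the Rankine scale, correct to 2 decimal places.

Only the scale ratio 1.8 matters for a change in temperature.
167 × 1.8 = 300.60.

300.60°R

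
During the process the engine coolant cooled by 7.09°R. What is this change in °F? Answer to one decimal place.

7.1°F

Rankine and Fahrenheit degrees are the same size, so the interval is unchanged: 7.1.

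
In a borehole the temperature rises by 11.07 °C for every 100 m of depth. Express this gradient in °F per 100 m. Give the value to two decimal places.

19.93 °F/100 m

The quantity depends on a temperature interval, so only the ratio of degree sizes applies; the offset between the scales is irrelevant.
A change of 1°C is a change of 1.8°F, so 11.07 × 1.8 = 19.93.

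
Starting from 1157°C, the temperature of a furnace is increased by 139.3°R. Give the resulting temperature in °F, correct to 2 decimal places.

2253.90°F

The 139.3°R change is an interval, so only the factor 5/9 applies: +139.3 × 5/9 = +77.3889°C.
Final Celsius temperature: 1157.0000 + 77.3889 = 1234.3889°C.
In Fahrenheit: 1234.3889 × 1.8 + 32 = 2253.90°F.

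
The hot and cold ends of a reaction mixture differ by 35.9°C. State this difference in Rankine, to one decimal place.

For a temperature interval the offset drops out; only the factor 1.8 applies.
35.9 × 1.8 = 64.6.

64.6°R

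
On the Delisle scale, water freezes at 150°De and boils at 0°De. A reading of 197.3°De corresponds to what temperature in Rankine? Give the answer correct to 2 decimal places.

434.91°R

Linear interpolation between the fixed points: C = (197.3 - 150) × 100 / (0 - 150) = -31.5333°C.
Then -31.5333 × 1.8 + 491.67 = 434.91°R.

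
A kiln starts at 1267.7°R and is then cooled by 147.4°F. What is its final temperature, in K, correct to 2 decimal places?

622.39 K

Initial temperature in Celsius: (1267.7 - 491.67) × 5/9 = 431.1278°C.
The 147.4°F change is an interval, so only the factor 5/9 applies: -147.4 × 5/9 = -81.8889°C.
Final Celsius temperature: 431.1278 - 81.8889 = 349.2389°C.
In kelvin: 349.2389 + 273.15 = 622.39 K.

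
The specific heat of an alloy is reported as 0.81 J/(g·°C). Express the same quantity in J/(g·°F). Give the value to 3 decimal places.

The quantity depends on a temperature interval, so only the ratio of degree sizes applies; the offset between the scales is irrelevant.
A change of 1°F is a change of 5/9°C, so per °F the value is 0.81 × 5/9 = 0.450.

0.450 J/(g·°F)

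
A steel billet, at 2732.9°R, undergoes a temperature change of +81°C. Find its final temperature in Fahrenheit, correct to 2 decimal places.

2419.03°F

Initial temperature in Celsius: (2732.9 - 491.67) × 5/9 = 1245.1278°C.
Final Celsius temperature: 1245.1278 + 81.0000 = 1326.1278°C.
In Fahrenheit: 1326.1278 × 1.8 + 32 = 2419.03°F.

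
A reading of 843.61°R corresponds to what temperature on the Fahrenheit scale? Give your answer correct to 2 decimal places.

383.94°F

In Celsius: (843.61 - 491.67) × 5/9 = 195.5222°C.
In Fahrenheit: 195.5222 × 1.8 + 32 = 383.94°F.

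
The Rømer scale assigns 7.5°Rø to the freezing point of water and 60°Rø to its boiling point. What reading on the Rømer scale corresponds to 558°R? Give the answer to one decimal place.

First in Celsius: (558 - 491.67) × 5/9 = 36.8500°C.
Linearly onto the Rømer scale: 7.5 + (36.8500 / 100) × (60 - 7.5) = 26.8°Rø.

26.8°Rø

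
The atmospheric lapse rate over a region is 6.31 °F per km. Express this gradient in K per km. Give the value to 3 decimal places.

3.506 K/km

The quantity depends on a temperature interval, so only the ratio of degree sizes applies; the offset between the scales is irrelevant.
A change of 1°F is a change of 5/9 K, so 6.31 × 5/9 = 3.506.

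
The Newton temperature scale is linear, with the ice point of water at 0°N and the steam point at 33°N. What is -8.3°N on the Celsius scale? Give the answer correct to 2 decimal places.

-25.15°C

Linear interpolation between the fixed points: C = (-8.3 - 0) × 100 / (33 - 0) = -25.1515°C.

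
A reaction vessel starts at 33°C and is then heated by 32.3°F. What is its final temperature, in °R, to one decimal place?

583.4°R

The 32.3°F change is an interval, so only the factor 5/9 applies: +32.3 × 5/9 = +17.9444°C.
Final Celsius temperature: 33.0000 + 17.9444 = 50.9444°C.
In Rankine: 50.9444 × 1.8 + 491.67 = 583.4°R.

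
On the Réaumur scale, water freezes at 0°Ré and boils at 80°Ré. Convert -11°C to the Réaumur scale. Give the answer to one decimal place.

-8.8°Ré

Linearly onto the Réaumur scale: 0 + (-11.0000 / 100) × (80 - 0) = -8.8°Ré.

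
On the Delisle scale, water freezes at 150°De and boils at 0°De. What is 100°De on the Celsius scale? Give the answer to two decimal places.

33.33°C

Linear interpolation between the fixed points: C = (100 - 150) × 100 / (0 - 150) = 33.3333°C.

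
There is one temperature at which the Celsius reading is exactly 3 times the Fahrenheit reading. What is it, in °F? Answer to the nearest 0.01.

Let F be the Fahrenheit reading. The Celsius reading is C = 5/9·F - 17.7778.
Require C = 3·F: 5/9·F - 17.7778 = 3·F.
(-22/9)·F = 17.7778  ⇒  F = -7.27.

-7.27°F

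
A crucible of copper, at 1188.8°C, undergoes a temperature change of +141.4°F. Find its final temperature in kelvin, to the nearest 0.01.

The 141.4°F change is an interval, so only the factor 5/9 applies: +141.4 × 5/9 = +78.5556°C.
Final Celsius temperature: 1188.8000 + 78.5556 = 1267.3556°C.
In kelvin: 1267.3556 + 273.15 = 1540.51 K.

1540.51 K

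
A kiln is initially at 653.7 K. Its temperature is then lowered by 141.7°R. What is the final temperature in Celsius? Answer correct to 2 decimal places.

Initial temperature in Celsius: 653.7 - 273.15 = 380.5500°C.
The 141.7°R change is an interval, so only the factor 5/9 applies: -141.7 × 5/9 = -78.7222°C.
Final Celsius temperature: 380.5500 - 78.7222 = 301.8278°C.

301.83°C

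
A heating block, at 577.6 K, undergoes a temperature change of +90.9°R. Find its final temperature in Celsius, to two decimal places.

354.95°C

Initial temperature in Celsius: 577.6 - 273.15 = 304.4500°C.
The 90.9°R change is an interval, so only the factor 5/9 applies: +90.9 × 5/9 = +50.5000°C.
Final Celsius temperature: 304.4500 + 50.5000 = 354.9500°C.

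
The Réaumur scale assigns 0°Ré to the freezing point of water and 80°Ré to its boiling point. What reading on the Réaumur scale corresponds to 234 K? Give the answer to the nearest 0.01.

-31.32°Ré

First in Celsius: 234 - 273.15 = -39.1500°C.
Linearly onto the Réaumur scale: 0 + (-39.1500 / 100) × (80 - 0) = -31.32°Ré.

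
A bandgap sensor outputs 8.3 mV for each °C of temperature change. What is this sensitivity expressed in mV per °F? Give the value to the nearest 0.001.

Since only a temperature interval is involved, the additive offset between the scales drops out.
A change of 1°F is a change of 5/9°C, so per °F the value is 8.3 × 5/9 = 4.611.

4.611 mV per °F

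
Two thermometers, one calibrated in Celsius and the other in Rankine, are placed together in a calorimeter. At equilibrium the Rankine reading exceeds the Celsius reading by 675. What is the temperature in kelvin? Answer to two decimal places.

Let x be the Celsius reading; then the Rankine reading is 1.8·x + 491.67.
(1.8·x + 491.67) - x = 675  ⇒  (0.8)·x = 183.33  ⇒  x = 229.1625°C.
In kelvin: 229.1625 + 273.15 = 502.31 K.

502.31 K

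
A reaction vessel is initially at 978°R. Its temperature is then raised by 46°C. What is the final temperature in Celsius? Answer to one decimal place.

316.2°C

Initial temperature in Celsius: (978 - 491.67) × 5/9 = 270.1833°C.
Final Celsius temperature: 270.1833 + 46.0000 = 316.1833°C.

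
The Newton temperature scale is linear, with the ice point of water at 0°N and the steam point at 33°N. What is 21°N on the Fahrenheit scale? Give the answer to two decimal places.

Linear interpolation between the fixed points: C = (21 - 0) × 100 / (33 - 0) = 63.6364°C.
Then 63.6364 × 1.8 + 32 = 146.55°F.

146.55°F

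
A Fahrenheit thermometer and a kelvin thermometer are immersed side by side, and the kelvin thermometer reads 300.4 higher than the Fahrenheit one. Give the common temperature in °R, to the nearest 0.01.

Let x be the Fahrenheit reading; then the kelvin reading is 5/9·x + 255.372.
(5/9·x + 255.372) - x = 300.4  ⇒  (-4/9)·x = 45.0278  ⇒  x = -101.3125°F.
In Celsius: (-101.3125 - 32) × 5/9 = -74.0625°C.
In Rankine: -74.0625 × 1.8 + 491.67 = 358.36°R.

358.36°R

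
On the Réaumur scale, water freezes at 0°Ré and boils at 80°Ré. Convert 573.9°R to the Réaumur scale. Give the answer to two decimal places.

First in Celsius: (573.9 - 491.67) × 5/9 = 45.6833°C.
Linearly onto the Réaumur scale: 0 + (45.6833 / 100) × (80 - 0) = 36.55°Ré.

36.55°Ré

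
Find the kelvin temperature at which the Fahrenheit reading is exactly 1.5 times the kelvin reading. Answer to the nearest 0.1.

1532.2 K

Let K be the kelvin reading. The Fahrenheit reading is F = 1.8·K - 459.67.
Require F = 1.5·K: 1.8·K - 459.67 = 1.5·K.
(0.3)·K = 459.67  ⇒  K = 1532.2.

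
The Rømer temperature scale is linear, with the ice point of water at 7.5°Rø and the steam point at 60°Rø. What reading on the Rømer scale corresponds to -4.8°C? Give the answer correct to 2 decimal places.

Linearly onto the Rømer scale: 7.5 + (-4.8000 / 100) × (60 - 7.5) = 4.98°Rø.

4.98°Rø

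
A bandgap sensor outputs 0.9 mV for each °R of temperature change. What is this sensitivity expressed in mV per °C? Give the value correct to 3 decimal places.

Since only a temperature interval is involved, the additive offset between the scales drops out.
A change of 1°C is a change of 1.8°R, so per °C the value is 0.9 × 1.8 = 1.620.

1.620 mV per °C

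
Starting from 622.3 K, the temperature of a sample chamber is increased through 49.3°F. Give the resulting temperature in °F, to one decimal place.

Initial temperature in Celsius: 622.3 - 273.15 = 349.1500°C.
The 49.3°F change is an interval, so only the factor 5/9 applies: +49.3 × 5/9 = +27.3889°C.
Final Celsius temperature: 349.1500 + 27.3889 = 376.5389°C.
In Fahrenheit: 376.5389 × 1.8 + 32 = 709.8°F.

709.8°F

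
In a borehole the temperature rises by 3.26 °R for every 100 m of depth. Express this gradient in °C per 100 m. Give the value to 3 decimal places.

Since only a temperature interval is involved, the additive offset between the scales drops out.
A change of 1°R is a change of 5/9°C, so 3.26 × 5/9 = 1.811.

1.811 °C/100 m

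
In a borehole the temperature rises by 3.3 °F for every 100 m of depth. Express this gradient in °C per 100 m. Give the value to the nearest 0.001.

Since only a temperature interval is involved, the additive offset between the scales drops out.
A change of 1°F is a change of 5/9°C, so 3.3 × 5/9 = 1.833.

1.833 °C/100 m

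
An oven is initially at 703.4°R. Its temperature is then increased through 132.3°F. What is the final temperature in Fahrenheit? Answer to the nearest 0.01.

Initial temperature in Celsius: (703.4 - 491.67) × 5/9 = 117.6278°C.
The 132.3°F change is an interval, so only the factor 5/9 applies: +132.3 × 5/9 = +73.5000°C.
Final Celsius temperature: 117.6278 + 73.5000 = 191.1278°C.
In Fahrenheit: 191.1278 × 1.8 + 32 = 376.03°F.

376.03°F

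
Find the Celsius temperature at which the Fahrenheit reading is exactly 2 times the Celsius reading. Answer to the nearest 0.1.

160.0°C

Let C be the Celsius reading. The Fahrenheit reading is F = 1.8·C + 32.
Require F = 2·C: 1.8·C + 32 = 2·C.
(-0.2)·C = -32  ⇒  C = 160.0.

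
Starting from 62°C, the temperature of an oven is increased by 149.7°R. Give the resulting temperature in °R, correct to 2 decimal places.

The 149.7°R change is an interval, so only the factor 5/9 applies: +149.7 × 5/9 = +83.1667°C.
Final Celsius temperature: 62.0000 + 83.1667 = 145.1667°C.
In Rankine: 145.1667 × 1.8 + 491.67 = 752.97°R.

752.97°R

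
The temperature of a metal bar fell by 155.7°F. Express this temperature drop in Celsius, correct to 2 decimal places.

86.50°C

An interval of 1°F corresponds to 5/9°C.
155.7 × 5/9 = 86.50.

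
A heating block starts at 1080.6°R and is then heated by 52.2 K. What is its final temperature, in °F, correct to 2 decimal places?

714.89°F

Initial temperature in Celsius: (1080.6 - 491.67) × 5/9 = 327.1833°C.
The 52.2 K change is an interval; Kelvin and Celsius degrees are the same size, so ΔC = +52.2°C.
Final Celsius temperature: 327.1833 + 52.2000 = 379.3833°C.
In Fahrenheit: 379.3833 × 1.8 + 32 = 714.89°F.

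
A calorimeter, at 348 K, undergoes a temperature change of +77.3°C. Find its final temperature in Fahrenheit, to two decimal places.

Initial temperature in Celsius: 348 - 273.15 = 74.8500°C.
Final Celsius temperature: 74.8500 + 77.3000 = 152.1500°C.
In Fahrenheit: 152.1500 × 1.8 + 32 = 305.87°F.

305.87°F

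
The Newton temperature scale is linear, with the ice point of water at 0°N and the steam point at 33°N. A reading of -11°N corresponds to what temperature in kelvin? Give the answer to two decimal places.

Linear interpolation between the fixed points: C = (-11 - 0) × 100 / (33 - 0) = -33.3333°C.
Then -33.3333 + 273.15 = 239.82 K.

239.82 K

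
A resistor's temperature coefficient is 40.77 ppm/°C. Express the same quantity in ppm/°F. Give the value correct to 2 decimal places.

The quantity depends on a temperature interval, so only the ratio of degree sizes applies; the offset between the scales is irrelevant.
A change of 1°F is a change of 5/9°C, so per °F the value is 40.77 × 5/9 = 22.65.

22.65 ppm/°F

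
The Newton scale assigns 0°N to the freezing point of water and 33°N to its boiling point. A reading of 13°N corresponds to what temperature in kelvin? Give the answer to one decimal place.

312.5 K

Linear interpolation between the fixed points: C = (13 - 0) × 100 / (33 - 0) = 39.3939°C.
Then 39.3939 + 273.15 = 312.5 K.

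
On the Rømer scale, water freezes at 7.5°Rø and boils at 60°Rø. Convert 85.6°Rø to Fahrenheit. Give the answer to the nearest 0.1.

Linear interpolation between the fixed points: C = (85.6 - 7.5) × 100 / (60 - 7.5) = 148.7619°C.
Then 148.7619 × 1.8 + 32 = 299.8°F.

299.8°F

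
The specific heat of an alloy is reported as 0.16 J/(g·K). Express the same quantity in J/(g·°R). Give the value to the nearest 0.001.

Since only a temperature interval is involved, the additive offset between the scales drops out.
A change of 1°R is a change of 5/9 K, so per °R the value is 0.16 × 5/9 = 0.089.

0.089 J/(g·°R)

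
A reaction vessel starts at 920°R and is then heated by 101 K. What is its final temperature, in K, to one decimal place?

612.1 K

Initial temperature in Celsius: (920 - 491.67) × 5/9 = 237.9611°C.
The 101 K change is an interval; Kelvin and Celsius degrees are the same size, so ΔC = +101°C.
Final Celsius temperature: 237.9611 + 101.0000 = 338.9611°C.
In kelvin: 338.9611 + 273.15 = 612.1 K.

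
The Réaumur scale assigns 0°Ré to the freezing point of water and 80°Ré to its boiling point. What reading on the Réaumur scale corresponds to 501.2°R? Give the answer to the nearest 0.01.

First in Celsius: (501.2 - 491.67) × 5/9 = 5.2944°C.
Linearly onto the Réaumur scale: 0 + (5.2944 / 100) × (80 - 0) = 4.24°Ré.

4.24°Ré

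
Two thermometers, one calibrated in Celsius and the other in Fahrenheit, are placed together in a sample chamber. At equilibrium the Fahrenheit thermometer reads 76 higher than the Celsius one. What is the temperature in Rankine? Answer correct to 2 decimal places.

590.67°R

Let x be the Celsius reading; then the Fahrenheit reading is 1.8·x + 32.
(1.8·x + 32) - x = 76  ⇒  (0.8)·x = 44  ⇒  x = 55.0000°C.
In Rankine: 55.0000 × 1.8 + 491.67 = 590.67°R.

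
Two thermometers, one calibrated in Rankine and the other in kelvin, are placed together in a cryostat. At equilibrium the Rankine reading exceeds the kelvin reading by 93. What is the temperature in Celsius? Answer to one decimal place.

-156.9°C

Let x be the Rankine reading; then the kelvin reading is 5/9·x.
(5/9·x) - x = -93  ⇒  (-4/9)·x = -93  ⇒  x = 209.2500°R.
In Celsius: (209.25 - 491.67) × 5/9 = -156.9°C.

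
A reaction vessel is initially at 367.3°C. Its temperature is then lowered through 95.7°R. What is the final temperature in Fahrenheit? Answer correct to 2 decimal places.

597.44°F

The 95.7°R change is an interval, so only the factor 5/9 applies: -95.7 × 5/9 = -53.1667°C.
Final Celsius temperature: 367.3000 - 53.1667 = 314.1333°C.
In Fahrenheit: 314.1333 × 1.8 + 32 = 597.44°F.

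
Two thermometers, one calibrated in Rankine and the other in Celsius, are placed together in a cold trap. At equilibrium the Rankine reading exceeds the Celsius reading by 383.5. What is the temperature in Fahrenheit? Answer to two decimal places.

-211.38°F

Let x be the Rankine reading; then the Celsius reading is 5/9·x - 273.15.
(5/9·x - 273.15) - x = -383.5  ⇒  (-4/9)·x = -110.35  ⇒  x = 248.2875°R.
In Celsius: (248.2875 - 491.67) × 5/9 = -135.2125°C.
In Fahrenheit: -135.2125 × 1.8 + 32 = -211.38°F.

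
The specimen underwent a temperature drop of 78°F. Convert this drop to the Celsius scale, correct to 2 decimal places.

43.33°C

For a temperature interval the offset drops out; only the factor 5/9 applies.
78 × 5/9 = 43.33.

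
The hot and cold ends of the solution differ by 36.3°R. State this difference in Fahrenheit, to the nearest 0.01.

Rankine and Fahrenheit degrees are the same size, so the interval is unchanged: 36.30.

36.30°F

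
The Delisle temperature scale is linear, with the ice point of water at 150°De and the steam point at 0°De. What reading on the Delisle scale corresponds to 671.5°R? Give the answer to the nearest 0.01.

First in Celsius: (671.5 - 491.67) × 5/9 = 99.9056°C.
Linearly onto the Delisle scale: 150 + (99.9056 / 100) × (0 - 150) = 0.14°De.

0.14°De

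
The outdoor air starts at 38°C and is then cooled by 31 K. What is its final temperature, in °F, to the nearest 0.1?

44.6°F

The 31 K change is an interval; Kelvin and Celsius degrees are the same size, so ΔC = -31°C.
Final Celsius temperature: 38.0000 - 31.0000 = 7.0000°C.
In Fahrenheit: 7.0000 × 1.8 + 32 = 44.6°F.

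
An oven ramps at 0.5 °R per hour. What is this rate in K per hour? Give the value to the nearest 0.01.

The quantity depends on a temperature interval, so only the ratio of degree sizes applies; the offset between the scales is irrelevant.
A change of 1°R is a change of 5/9 K, so 0.5 × 5/9 = 0.28.

0.28 K/hour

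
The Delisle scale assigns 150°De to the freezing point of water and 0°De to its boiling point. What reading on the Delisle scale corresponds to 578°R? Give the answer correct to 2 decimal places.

78.06°De

First in Celsius: (578 - 491.67) × 5/9 = 47.9611°C.
Linearly onto the Delisle scale: 150 + (47.9611 / 100) × (0 - 150) = 78.06°De.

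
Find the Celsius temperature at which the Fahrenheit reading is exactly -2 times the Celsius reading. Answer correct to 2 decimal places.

Let C be the Celsius reading. The Fahrenheit reading is F = 1.8·C + 32.
Require F = -2·C: 1.8·C + 32 = -2·C.
(3.8)·C = -32  ⇒  C = -8.42.

-8.42°C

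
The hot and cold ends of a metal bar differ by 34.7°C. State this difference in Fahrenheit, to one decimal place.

For a temperature interval the offset drops out; only the factor 1.8 applies.
34.7 × 1.8 = 62.5.

62.5°F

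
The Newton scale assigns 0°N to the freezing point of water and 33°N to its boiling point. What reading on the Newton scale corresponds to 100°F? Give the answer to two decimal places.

12.47°N

First in Celsius: (100 - 32) × 5/9 = 37.7778°C.
Linearly onto the Newton scale: 0 + (37.7778 / 100) × (33 - 0) = 12.47°N.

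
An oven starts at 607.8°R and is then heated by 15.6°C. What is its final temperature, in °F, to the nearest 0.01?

176.21°F

Initial temperature in Celsius: (607.8 - 491.67) × 5/9 = 64.5167°C.
Final Celsius temperature: 64.5167 + 15.6000 = 80.1167°C.
In Fahrenheit: 80.1167 × 1.8 + 32 = 176.21°F.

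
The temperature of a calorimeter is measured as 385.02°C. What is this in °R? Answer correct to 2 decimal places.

1184.71°R

In Rankine: 385.0200 × 1.8 + 491.67 = 1184.71°R.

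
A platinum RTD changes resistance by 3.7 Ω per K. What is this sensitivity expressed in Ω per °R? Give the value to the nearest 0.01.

The quantity depends on a temperature interval, so only the ratio of degree sizes applies; the offset between the scales is irrelevant.
A change of 1°R is a change of 5/9 K, so per °R the value is 3.7 × 5/9 = 2.06.

2.06 Ω per °R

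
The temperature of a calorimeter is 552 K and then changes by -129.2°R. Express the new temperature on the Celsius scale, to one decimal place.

Initial temperature in Celsius: 552 - 273.15 = 278.8500°C.
The 129.2°R change is an interval, so only the factor 5/9 applies: -129.2 × 5/9 = -71.7778°C.
Final Celsius temperature: 278.8500 - 71.7778 = 207.0722°C.

207.1°C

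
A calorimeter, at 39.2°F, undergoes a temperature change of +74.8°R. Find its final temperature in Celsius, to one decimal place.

Initial temperature in Celsius: (39.2 - 32) × 5/9 = 4.0000°C.
The 74.8°R change is an interval, so only the factor 5/9 applies: +74.8 × 5/9 = +41.5556°C.
Final Celsius temperature: 4.0000 + 41.5556 = 45.5556°C.

45.6°C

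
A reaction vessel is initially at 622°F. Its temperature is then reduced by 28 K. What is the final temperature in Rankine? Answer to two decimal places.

Initial temperature in Celsius: (622 - 32) × 5/9 = 327.7778°C.
The 28 K change is an interval; Kelvin and Celsius degrees are the same size, so ΔC = -28°C.
Final Celsius temperature: 327.7778 - 28.0000 = 299.7778°C.
In Rankine: 299.7778 × 1.8 + 491.67 = 1031.27°R.

1031.27°R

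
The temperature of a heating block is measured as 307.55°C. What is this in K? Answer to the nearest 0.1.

In kelvin: 307.5500 + 273.15 = 580.7 K.

580.7 K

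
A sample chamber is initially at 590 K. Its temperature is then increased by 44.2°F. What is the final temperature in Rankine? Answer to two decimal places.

1106.20°R

Initial temperature in Celsius: 590 - 273.15 = 316.8500°C.
The 44.2°F change is an interval, so only the factor 5/9 applies: +44.2 × 5/9 = +24.5556°C.
Final Celsius temperature: 316.8500 + 24.5556 = 341.4056°C.
In Rankine: 341.4056 × 1.8 + 491.67 = 1106.20°R.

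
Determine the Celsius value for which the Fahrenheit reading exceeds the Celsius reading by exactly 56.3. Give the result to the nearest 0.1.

30.4°C

Let C be the Celsius reading. The Fahrenheit reading is F = 1.8·C + 32.
Require F - C = 56.3: (0.8)·C + 32 = 56.3.
C = (56.3 - 32) / (0.8) = 30.4.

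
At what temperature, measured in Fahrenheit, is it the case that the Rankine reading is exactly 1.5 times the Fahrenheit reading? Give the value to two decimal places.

919.34°F

Let F be the Fahrenheit reading. The Rankine reading is R = 1·F + 459.67.
Require R = 1.5·F: 1·F + 459.67 = 1.5·F.
(-0.5)·F = -459.67  ⇒  F = 919.34.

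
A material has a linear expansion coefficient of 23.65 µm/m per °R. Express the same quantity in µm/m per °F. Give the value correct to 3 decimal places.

23.650 µm/m per °F

Since only a temperature interval is involved, the additive offset between the scales drops out.
A change of 1°F is a change of 1°R, so per °F the value is 23.65 × 1 = 23.650.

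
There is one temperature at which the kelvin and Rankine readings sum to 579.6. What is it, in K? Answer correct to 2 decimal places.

207.00 K

Let K be the kelvin reading. The Rankine reading is R = 1.8·K.
Require K + R = 579.6: (2.8)·K = 579.6.
K = (579.6) / (2.8) = 207.00.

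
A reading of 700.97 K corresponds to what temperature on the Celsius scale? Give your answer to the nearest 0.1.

In Celsius: 700.97 - 273.15 = 427.8200°C.

427.8°C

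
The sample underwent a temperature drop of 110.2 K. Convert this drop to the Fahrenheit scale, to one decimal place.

Only the scale ratio 1.8 matters for a change in temperature.
110.2 × 1.8 = 198.4.

198.4°F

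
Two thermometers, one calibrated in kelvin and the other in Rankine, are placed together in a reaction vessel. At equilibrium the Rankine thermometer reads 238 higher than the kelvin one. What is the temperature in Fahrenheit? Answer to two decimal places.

Let x be the kelvin reading; then the Rankine reading is 1.8·x.
(1.8·x) - x = 238  ⇒  (0.8)·x = 238  ⇒  x = 297.5000 K.
In Celsius: 297.5 - 273.15 = 24.3500°C.
In Fahrenheit: 24.3500 × 1.8 + 32 = 75.83°F.

75.83°F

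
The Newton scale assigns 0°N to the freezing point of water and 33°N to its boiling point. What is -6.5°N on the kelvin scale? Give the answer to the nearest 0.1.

Linear interpolation between the fixed points: C = (-6.5 - 0) × 100 / (33 - 0) = -19.6970°C.
Then -19.6970 + 273.15 = 253.5 K.

253.5 K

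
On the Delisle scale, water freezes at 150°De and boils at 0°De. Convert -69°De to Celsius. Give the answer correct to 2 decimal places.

146.00°C

Linear interpolation between the fixed points: C = (-69 - 150) × 100 / (0 - 150) = 146.0000°C.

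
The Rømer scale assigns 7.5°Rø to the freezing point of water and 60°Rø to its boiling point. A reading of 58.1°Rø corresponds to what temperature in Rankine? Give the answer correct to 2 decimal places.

665.16°R

Linear interpolation between the fixed points: C = (58.1 - 7.5) × 100 / (60 - 7.5) = 96.3810°C.
Then 96.3810 × 1.8 + 491.67 = 665.16°R.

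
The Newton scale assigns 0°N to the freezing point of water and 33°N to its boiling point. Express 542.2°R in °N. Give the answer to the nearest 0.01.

9.26°N

First in Celsius: (542.2 - 491.67) × 5/9 = 28.0722°C.
Linearly onto the Newton scale: 0 + (28.0722 / 100) × (33 - 0) = 9.26°N.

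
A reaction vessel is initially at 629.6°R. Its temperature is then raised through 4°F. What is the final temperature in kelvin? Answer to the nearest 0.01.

Initial temperature in Celsius: (629.6 - 491.67) × 5/9 = 76.6278°C.
The 4°F change is an interval, so only the factor 5/9 applies: +4 × 5/9 = +2.2222°C.
Final Celsius temperature: 76.6278 + 2.2222 = 78.8500°C.
In kelvin: 78.8500 + 273.15 = 352.00 K.

352.00 K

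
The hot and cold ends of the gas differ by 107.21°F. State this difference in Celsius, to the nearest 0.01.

59.56°C

For a temperature interval the offset drops out; only the factor 5/9 applies.
107.21 × 5/9 = 59.56.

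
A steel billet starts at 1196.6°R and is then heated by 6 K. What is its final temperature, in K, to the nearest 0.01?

670.78 K

Initial temperature in Celsius: (1196.6 - 491.67) × 5/9 = 391.6278°C.
The 6 K change is an interval; Kelvin and Celsius degrees are the same size, so ΔC = +6°C.
Final Celsius temperature: 391.6278 + 6.0000 = 397.6278°C.
In kelvin: 397.6278 + 273.15 = 670.78 K.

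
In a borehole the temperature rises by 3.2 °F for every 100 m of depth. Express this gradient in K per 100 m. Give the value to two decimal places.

1.78 K/100 m

Since only a temperature interval is involved, the additive offset between the scales drops out.
A change of 1°F is a change of 5/9 K, so 3.2 × 5/9 = 1.78.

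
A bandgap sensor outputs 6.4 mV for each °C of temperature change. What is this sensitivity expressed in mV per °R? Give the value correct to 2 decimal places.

3.56 mV per °R

The quantity depends on a temperature interval, so only the ratio of degree sizes applies; the offset between the scales is irrelevant.
A change of 1°R is a change of 5/9°C, so per °R the value is 6.4 × 5/9 = 3.56.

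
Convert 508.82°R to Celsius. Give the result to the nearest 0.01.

9.53°C

In Celsius: (508.82 - 491.67) × 5/9 = 9.5278°C.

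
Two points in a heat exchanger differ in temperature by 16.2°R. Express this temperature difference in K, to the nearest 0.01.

An interval of 1°R corresponds to 5/9 K.
16.2 × 5/9 = 9.00.

9.00 K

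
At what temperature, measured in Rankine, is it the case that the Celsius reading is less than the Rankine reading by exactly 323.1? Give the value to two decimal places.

Let R be the Rankine reading. The Celsius reading is C = 5/9·R - 273.15.
Require C - R = -323.1: (-4/9)·R - 273.15 = -323.1.
R = (-323.1 + 273.15) / (-4/9) = 112.39.

112.39°R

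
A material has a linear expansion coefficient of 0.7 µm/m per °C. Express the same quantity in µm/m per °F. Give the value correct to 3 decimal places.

Since only a temperature interval is involved, the additive offset between the scales drops out.
A change of 1°F is a change of 5/9°C, so per °F the value is 0.7 × 5/9 = 0.389.

0.389 µm/m per °F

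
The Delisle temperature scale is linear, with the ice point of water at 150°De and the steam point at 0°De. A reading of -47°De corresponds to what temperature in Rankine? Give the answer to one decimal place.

728.1°R

Linear interpolation between the fixed points: C = (-47 - 150) × 100 / (0 - 150) = 131.3333°C.
Then 131.3333 × 1.8 + 491.67 = 728.1°R.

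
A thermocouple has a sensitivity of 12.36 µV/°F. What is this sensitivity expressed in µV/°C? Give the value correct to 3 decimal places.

The quantity depends on a temperature interval, so only the ratio of degree sizes applies; the offset between the scales is irrelevant.
A change of 1°C is a change of 1.8°F, so per °C the value is 12.36 × 1.8 = 22.248.

22.248 µV/°C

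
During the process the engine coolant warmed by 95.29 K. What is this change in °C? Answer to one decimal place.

Kelvin and Celsius degrees are the same size, so the interval is unchanged: 95.3.

95.3°C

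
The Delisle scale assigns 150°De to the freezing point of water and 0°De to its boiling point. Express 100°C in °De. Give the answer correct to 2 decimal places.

0.00°De

Linearly onto the Delisle scale: 150 + (100.0000 / 100) × (0 - 150) = 0.00°De.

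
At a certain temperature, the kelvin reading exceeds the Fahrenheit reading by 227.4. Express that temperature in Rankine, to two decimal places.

Let x be the kelvin reading; then the Fahrenheit reading is 1.8·x - 459.67.
(1.8·x - 459.67) - x = -227.4  ⇒  (0.8)·x = 232.27  ⇒  x = 290.3375 K.
In Celsius: 290.3375 - 273.15 = 17.1875°C.
In Rankine: 17.1875 × 1.8 + 491.67 = 522.61°R.

522.61°R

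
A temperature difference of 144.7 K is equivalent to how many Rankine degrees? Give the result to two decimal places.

Only the scale ratio 1.8 matters for a change in temperature.
144.7 × 1.8 = 260.46.

260.46°R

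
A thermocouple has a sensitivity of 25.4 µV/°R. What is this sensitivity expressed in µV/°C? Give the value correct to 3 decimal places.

The quantity depends on a temperature interval, so only the ratio of degree sizes applies; the offset between the scales is irrelevant.
A change of 1°C is a change of 1.8°R, so per °C the value is 25.4 × 1.8 = 45.720.

45.720 µV/°C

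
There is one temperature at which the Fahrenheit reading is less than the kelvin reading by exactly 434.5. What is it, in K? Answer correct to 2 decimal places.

31.46 K

Let K be the kelvin reading. The Fahrenheit reading is F = 1.8·K - 459.67.
Require F - K = -434.5: (0.8)·K - 459.67 = -434.5.
K = (-434.5 + 459.67) / (0.8) = 31.46.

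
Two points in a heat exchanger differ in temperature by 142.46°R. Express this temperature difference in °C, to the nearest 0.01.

79.14°C

An interval of 1°R corresponds to 5/9°C.
142.46 × 5/9 = 79.14.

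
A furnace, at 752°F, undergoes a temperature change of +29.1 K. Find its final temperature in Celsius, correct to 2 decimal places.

429.10°C

Initial temperature in Celsius: (752 - 32) × 5/9 = 400.0000°C.
The 29.1 K change is an interval; Kelvin and Celsius degrees are the same size, so ΔC = +29.1°C.
Final Celsius temperature: 400.0000 + 29.1000 = 429.1000°C.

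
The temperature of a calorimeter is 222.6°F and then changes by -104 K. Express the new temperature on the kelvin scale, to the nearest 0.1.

275.0 K

Initial temperature in Celsius: (222.6 - 32) × 5/9 = 105.8889°C.
The 104 K change is an interval; Kelvin and Celsius degrees are the same size, so ΔC = -104°C.
Final Celsius temperature: 105.8889 - 104.0000 = 1.8889°C.
In kelvin: 1.8889 + 273.15 = 275.0 K.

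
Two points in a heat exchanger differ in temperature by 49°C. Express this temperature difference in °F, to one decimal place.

For a temperature interval the offset drops out; only the factor 1.8 applies.
49 × 1.8 = 88.2.

88.2°F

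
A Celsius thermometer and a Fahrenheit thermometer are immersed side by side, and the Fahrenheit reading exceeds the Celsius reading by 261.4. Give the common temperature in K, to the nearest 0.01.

559.90 K

Let x be the Celsius reading; then the Fahrenheit reading is 1.8·x + 32.
(1.8·x + 32) - x = 261.4  ⇒  (0.8)·x = 229.4  ⇒  x = 286.7500°C.
In kelvin: 286.7500 + 273.15 = 559.90 K.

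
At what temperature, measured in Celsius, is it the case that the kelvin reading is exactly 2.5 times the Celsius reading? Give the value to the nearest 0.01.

Let C be the Celsius reading. The kelvin reading is K = 1·C + 273.15.
Require K = 2.5·C: 1·C + 273.15 = 2.5·C.
(-1.5)·C = -273.15  ⇒  C = 182.10.

182.10°C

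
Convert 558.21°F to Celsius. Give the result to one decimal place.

In Celsius: (558.21 - 32) × 5/9 = 292.3389°C.

292.3°C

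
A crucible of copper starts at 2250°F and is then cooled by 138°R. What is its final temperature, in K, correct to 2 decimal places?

1428.71 K

Initial temperature in Celsius: (2250 - 32) × 5/9 = 1232.2222°C.
The 138°R change is an interval, so only the factor 5/9 applies: -138 × 5/9 = -76.6667°C.
Final Celsius temperature: 1232.2222 - 76.6667 = 1155.5556°C.
In kelvin: 1155.5556 + 273.15 = 1428.71 K.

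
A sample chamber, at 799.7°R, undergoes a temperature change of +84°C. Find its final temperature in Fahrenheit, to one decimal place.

Initial temperature in Celsius: (799.7 - 491.67) × 5/9 = 171.1278°C.
Final Celsius temperature: 171.1278 + 84.0000 = 255.1278°C.
In Fahrenheit: 255.1278 × 1.8 + 32 = 491.2°F.

491.2°F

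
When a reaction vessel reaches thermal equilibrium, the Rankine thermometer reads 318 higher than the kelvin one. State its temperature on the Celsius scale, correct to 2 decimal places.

124.35°C

Let x be the kelvin reading; then the Rankine reading is 1.8·x.
(1.8·x) - x = 318  ⇒  (0.8)·x = 318  ⇒  x = 397.5000 K.
In Celsius: 397.5 - 273.15 = 124.35°C.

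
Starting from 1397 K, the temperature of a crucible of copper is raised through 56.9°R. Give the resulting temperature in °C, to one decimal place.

Initial temperature in Celsius: 1397 - 273.15 = 1123.8500°C.
The 56.9°R change is an interval, so only the factor 5/9 applies: +56.9 × 5/9 = +31.6111°C.
Final Celsius temperature: 1123.8500 + 31.6111 = 1155.4611°C.

1155.5°C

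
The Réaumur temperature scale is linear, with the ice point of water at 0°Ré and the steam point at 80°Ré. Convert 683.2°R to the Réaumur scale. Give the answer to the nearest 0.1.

85.1°Ré

First in Celsius: (683.2 - 491.67) × 5/9 = 106.4056°C.
Linearly onto the Réaumur scale: 0 + (106.4056 / 100) × (80 - 0) = 85.1°Ré.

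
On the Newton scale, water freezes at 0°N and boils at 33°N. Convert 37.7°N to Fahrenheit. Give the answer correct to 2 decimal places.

Linear interpolation between the fixed points: C = (37.7 - 0) × 100 / (33 - 0) = 114.2424°C.
Then 114.2424 × 1.8 + 32 = 237.64°F.

237.64°F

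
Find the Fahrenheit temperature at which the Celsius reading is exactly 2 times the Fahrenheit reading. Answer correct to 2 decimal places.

Let F be the Fahrenheit reading. The Celsius reading is C = 5/9·F - 17.7778.
Require C = 2·F: 5/9·F - 17.7778 = 2·F.
(-13/9)·F = 17.7778  ⇒  F = -12.31.

-12.31°F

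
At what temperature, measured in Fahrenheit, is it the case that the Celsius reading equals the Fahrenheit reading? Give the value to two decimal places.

-40.00°F

Let F be the Fahrenheit reading. The Celsius reading is C = 5/9·F - 17.7778.
Set C = F: 5/9·F - 17.7778 = F.
(-4/9)·F = 17.7778  ⇒  F = -40.00.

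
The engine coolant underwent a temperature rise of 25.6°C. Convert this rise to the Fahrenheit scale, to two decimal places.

46.08°F

For a temperature interval the offset drops out; only the factor 1.8 applies.
25.6 × 1.8 = 46.08.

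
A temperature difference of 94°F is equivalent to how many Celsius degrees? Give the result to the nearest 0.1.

52.2°C

An interval of 1°F corresponds to 5/9°C.
94 × 5/9 = 52.2.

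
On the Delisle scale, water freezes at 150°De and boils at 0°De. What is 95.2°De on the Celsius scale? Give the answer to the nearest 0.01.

Linear interpolation between the fixed points: C = (95.2 - 150) × 100 / (0 - 150) = 36.5333°C.

36.53°C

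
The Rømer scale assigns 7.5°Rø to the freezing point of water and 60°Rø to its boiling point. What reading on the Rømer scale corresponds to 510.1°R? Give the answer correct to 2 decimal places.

12.88°Rø

First in Celsius: (510.1 - 491.67) × 5/9 = 10.2389°C.
Linearly onto the Rømer scale: 7.5 + (10.2389 / 100) × (60 - 7.5) = 12.88°Rø.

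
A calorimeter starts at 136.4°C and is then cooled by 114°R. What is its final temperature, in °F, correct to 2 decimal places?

163.52°F

The 114°R change is an interval, so only the factor 5/9 applies: -114 × 5/9 = -63.3333°C.
Final Celsius temperature: 136.4000 - 63.3333 = 73.0667°C.
In Fahrenheit: 73.0667 × 1.8 + 32 = 163.52°F.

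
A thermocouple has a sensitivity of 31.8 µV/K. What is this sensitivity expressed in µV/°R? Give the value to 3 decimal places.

17.667 µV/°R

Since only a temperature interval is involved, the additive offset between the scales drops out.
A change of 1°R is a change of 5/9 K, so per °R the value is 31.8 × 5/9 = 17.667.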